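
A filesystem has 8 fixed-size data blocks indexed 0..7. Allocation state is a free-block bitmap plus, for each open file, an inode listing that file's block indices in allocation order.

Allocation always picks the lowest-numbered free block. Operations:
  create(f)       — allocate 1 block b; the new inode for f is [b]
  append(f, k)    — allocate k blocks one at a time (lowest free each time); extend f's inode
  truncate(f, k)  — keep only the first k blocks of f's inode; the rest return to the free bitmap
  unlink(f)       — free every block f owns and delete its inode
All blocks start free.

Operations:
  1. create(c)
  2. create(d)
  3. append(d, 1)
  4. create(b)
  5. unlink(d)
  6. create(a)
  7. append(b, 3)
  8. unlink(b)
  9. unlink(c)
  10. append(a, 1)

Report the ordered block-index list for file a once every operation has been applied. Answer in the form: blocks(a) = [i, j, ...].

blocks(a) = [1, 0]

[1] create(c) — c=0 (map F.......)
[2] create(d) — c=0 d=1 (map FF......)
[3] append(d, 1) — c=0 d=1,2 (map FFF.....)
[4] create(b) — b=3 c=0 d=1,2 (map FFFF....)
[5] unlink(d) — b=3 c=0 (map F..F....)
[6] create(a) — a=1 b=3 c=0 (map FF.F....)
[7] append(b, 3) — a=1 b=3,2,4,5 c=0 (map FFFFFF..)
[8] unlink(b) — a=1 c=0 (map FF......)
[9] unlink(c) — a=1 (map .F......)
[10] append(a, 1) — a=1,0 (map FF......)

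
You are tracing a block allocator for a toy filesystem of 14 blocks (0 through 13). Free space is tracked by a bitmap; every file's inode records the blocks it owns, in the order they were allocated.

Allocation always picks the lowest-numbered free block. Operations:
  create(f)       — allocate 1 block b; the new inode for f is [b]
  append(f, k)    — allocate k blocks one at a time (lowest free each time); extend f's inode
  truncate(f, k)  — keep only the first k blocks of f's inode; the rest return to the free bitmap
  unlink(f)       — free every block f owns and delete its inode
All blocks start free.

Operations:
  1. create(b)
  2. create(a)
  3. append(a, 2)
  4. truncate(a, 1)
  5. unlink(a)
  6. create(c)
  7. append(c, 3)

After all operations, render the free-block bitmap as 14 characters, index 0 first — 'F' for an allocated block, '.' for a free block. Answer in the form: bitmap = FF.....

after create(b) → b:[0]  free=[F.............]
after create(a) → a:[1], b:[0]  free=[FF............]
after append(a, 2) → a:[1, 2, 3], b:[0]  free=[FFFF..........]
after truncate(a, 1) → a:[1], b:[0]  free=[FF............]
after unlink(a) → b:[0]  free=[F.............]
after create(c) → b:[0], c:[1]  free=[FF............]
after append(c, 3) → b:[0], c:[1, 2, 3, 4]  free=[FFFFF.........]

bitmap = FFFFF.........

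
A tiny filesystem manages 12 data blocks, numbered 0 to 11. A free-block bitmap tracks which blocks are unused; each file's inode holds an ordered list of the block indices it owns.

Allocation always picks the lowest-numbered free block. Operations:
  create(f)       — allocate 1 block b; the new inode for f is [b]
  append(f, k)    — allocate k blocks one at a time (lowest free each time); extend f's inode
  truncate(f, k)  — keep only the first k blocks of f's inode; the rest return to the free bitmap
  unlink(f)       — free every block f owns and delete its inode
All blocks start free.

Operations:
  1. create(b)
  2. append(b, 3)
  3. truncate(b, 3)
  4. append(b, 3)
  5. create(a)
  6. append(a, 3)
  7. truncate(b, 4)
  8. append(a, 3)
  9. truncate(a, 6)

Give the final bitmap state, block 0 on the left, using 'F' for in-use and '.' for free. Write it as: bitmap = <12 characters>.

create(b): bitmap=F........... | b=[0]
append(b, 3): bitmap=FFFF........ | b=[0, 1, 2, 3]
truncate(b, 3): bitmap=FFF......... | b=[0, 1, 2]
append(b, 3): bitmap=FFFFFF...... | b=[0, 1, 2, 3, 4, 5]
create(a): bitmap=FFFFFFF..... | a=[6] b=[0, 1, 2, 3, 4, 5]
append(a, 3): bitmap=FFFFFFFFFF.. | a=[6, 7, 8, 9] b=[0, 1, 2, 3, 4, 5]
truncate(b, 4): bitmap=FFFF..FFFF.. | a=[6, 7, 8, 9] b=[0, 1, 2, 3]
append(a, 3): bitmap=FFFFFFFFFFF. | a=[6, 7, 8, 9, 4, 5, 10] b=[0, 1, 2, 3]
truncate(a, 6): bitmap=FFFFFFFFFF.. | a=[6, 7, 8, 9, 4, 5] b=[0, 1, 2, 3]

bitmap = FFFFFFFFFF..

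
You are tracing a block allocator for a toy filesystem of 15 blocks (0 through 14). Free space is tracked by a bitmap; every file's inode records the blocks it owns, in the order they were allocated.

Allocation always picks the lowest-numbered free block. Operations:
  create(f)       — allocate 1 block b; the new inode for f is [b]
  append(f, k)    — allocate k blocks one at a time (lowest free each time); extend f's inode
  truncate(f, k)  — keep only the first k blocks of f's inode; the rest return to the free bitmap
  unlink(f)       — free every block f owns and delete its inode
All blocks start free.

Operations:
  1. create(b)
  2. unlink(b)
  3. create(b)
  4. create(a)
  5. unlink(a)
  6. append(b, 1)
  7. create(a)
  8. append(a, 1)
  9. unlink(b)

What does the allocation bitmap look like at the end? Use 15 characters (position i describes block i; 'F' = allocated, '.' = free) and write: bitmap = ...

bitmap = ..FF...........

[1] create(b) — b=0 (map F..............)
[2] unlink(b) —  (map ...............)
[3] create(b) — b=0 (map F..............)
[4] create(a) — a=1 b=0 (map FF.............)
[5] unlink(a) — b=0 (map F..............)
[6] append(b, 1) — b=0,1 (map FF.............)
[7] create(a) — a=2 b=0,1 (map FFF............)
[8] append(a, 1) — a=2,3 b=0,1 (map FFFF...........)
[9] unlink(b) — a=2,3 (map ..FF...........)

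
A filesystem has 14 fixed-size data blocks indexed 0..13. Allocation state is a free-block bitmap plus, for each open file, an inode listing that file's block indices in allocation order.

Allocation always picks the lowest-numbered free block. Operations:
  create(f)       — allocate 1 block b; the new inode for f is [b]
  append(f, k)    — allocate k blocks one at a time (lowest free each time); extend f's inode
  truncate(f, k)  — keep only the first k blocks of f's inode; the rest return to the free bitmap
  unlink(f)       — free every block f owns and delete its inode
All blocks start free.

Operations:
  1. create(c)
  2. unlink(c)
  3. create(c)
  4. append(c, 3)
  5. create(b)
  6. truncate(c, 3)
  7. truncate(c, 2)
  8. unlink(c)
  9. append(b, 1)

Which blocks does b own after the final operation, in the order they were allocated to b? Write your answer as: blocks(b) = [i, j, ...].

[1] create(c) — c=0 (map F.............)
[2] unlink(c) —  (map ..............)
[3] create(c) — c=0 (map F.............)
[4] append(c, 3) — c=0,1,2,3 (map FFFF..........)
[5] create(b) — b=4 c=0,1,2,3 (map FFFFF.........)
[6] truncate(c, 3) — b=4 c=0,1,2 (map FFF.F.........)
[7] truncate(c, 2) — b=4 c=0,1 (map FF..F.........)
[8] unlink(c) — b=4 (map ....F.........)
[9] append(b, 1) — b=4,0 (map F...F.........)

blocks(b) = [4, 0]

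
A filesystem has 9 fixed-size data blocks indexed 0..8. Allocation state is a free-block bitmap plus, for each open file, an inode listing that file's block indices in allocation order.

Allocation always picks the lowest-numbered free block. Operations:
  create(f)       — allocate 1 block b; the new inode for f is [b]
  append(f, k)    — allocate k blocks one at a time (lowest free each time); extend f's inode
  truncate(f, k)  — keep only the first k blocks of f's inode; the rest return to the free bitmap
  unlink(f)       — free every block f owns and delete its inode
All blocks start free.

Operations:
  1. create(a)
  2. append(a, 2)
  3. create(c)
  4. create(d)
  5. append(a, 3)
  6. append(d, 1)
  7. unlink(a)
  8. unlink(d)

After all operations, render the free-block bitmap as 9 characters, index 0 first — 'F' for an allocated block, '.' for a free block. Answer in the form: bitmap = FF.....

bitmap = ...F.....

create(a): bitmap=F........ | a=[0]
append(a, 2): bitmap=FFF...... | a=[0, 1, 2]
create(c): bitmap=FFFF..... | a=[0, 1, 2] c=[3]
create(d): bitmap=FFFFF.... | a=[0, 1, 2] c=[3] d=[4]
append(a, 3): bitmap=FFFFFFFF. | a=[0, 1, 2, 5, 6, 7] c=[3] d=[4]
append(d, 1): bitmap=FFFFFFFFF | a=[0, 1, 2, 5, 6, 7] c=[3] d=[4, 8]
unlink(a): bitmap=...FF...F | c=[3] d=[4, 8]
unlink(d): bitmap=...F..... | c=[3]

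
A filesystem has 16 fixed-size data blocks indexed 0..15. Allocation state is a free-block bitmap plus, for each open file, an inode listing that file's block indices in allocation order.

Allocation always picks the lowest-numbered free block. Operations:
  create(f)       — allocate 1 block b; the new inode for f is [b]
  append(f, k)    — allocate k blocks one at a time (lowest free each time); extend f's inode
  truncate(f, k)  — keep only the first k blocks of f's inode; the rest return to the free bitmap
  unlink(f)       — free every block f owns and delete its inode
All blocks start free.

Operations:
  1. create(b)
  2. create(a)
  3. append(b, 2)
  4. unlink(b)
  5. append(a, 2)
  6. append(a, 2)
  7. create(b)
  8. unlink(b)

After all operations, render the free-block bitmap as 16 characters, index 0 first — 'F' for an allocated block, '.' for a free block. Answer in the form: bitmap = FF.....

bitmap = FFFFF...........

  1. create(b)  ⇒  F...............  {b→[0]}
  2. create(a)  ⇒  FF..............  {a→[1]; b→[0]}
  3. append(b, 2)  ⇒  FFFF............  {a→[1]; b→[0, 2, 3]}
  4. unlink(b)  ⇒  .F..............  {a→[1]}
  5. append(a, 2)  ⇒  FFF.............  {a→[1, 0, 2]}
  6. append(a, 2)  ⇒  FFFFF...........  {a→[1, 0, 2, 3, 4]}
  7. create(b)  ⇒  FFFFFF..........  {a→[1, 0, 2, 3, 4]; b→[5]}
  8. unlink(b)  ⇒  FFFFF...........  {a→[1, 0, 2, 3, 4]}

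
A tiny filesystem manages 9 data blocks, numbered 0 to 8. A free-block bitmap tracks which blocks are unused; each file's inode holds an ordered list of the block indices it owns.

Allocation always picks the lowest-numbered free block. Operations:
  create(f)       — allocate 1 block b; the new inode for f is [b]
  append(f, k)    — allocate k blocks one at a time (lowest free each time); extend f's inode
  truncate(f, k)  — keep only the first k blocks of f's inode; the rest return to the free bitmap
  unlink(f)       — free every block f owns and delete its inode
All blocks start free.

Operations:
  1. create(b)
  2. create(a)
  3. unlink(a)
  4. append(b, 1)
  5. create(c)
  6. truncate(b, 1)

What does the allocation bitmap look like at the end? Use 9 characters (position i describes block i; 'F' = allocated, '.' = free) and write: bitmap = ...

bitmap = F.F......

[1] create(b) — b=0 (map F........)
[2] create(a) — a=1 b=0 (map FF.......)
[3] unlink(a) — b=0 (map F........)
[4] append(b, 1) — b=0,1 (map FF.......)
[5] create(c) — b=0,1 c=2 (map FFF......)
[6] truncate(b, 1) — b=0 c=2 (map F.F......)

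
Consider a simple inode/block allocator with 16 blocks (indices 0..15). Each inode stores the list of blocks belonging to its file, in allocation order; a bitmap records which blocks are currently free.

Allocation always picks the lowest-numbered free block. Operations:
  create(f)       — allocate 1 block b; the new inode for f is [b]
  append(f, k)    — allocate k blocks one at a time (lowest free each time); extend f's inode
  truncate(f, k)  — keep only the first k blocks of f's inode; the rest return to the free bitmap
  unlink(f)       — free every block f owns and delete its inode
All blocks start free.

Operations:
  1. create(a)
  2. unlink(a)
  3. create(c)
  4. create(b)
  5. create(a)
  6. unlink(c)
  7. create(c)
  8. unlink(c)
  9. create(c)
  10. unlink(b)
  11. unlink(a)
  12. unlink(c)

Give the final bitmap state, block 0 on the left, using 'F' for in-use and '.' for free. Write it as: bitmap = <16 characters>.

bitmap = ................

[1] create(a) — a=0 (map F...............)
[2] unlink(a) —  (map ................)
[3] create(c) — c=0 (map F...............)
[4] create(b) — b=1 c=0 (map FF..............)
[5] create(a) — a=2 b=1 c=0 (map FFF.............)
[6] unlink(c) — a=2 b=1 (map .FF.............)
[7] create(c) — a=2 b=1 c=0 (map FFF.............)
[8] unlink(c) — a=2 b=1 (map .FF.............)
[9] create(c) — a=2 b=1 c=0 (map FFF.............)
[10] unlink(b) — a=2 c=0 (map F.F.............)
[11] unlink(a) — c=0 (map F...............)
[12] unlink(c) —  (map ................)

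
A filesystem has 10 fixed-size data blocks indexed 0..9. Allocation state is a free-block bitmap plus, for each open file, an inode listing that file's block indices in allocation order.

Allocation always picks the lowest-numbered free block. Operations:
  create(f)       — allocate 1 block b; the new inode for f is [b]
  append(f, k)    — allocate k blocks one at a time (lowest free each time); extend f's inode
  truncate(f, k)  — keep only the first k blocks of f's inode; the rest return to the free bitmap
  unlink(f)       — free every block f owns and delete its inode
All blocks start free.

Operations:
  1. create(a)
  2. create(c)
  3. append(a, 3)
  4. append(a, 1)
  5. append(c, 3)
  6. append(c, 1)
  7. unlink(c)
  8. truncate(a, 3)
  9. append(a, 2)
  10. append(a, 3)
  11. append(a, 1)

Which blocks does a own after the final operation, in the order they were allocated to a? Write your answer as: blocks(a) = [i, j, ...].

blocks(a) = [0, 2, 3, 1, 4, 5, 6, 7, 8]

  1. create(a)  ⇒  F.........  {a→[0]}
  2. create(c)  ⇒  FF........  {a→[0]; c→[1]}
  3. append(a, 3)  ⇒  FFFFF.....  {a→[0, 2, 3, 4]; c→[1]}
  4. append(a, 1)  ⇒  FFFFFF....  {a→[0, 2, 3, 4, 5]; c→[1]}
  5. append(c, 3)  ⇒  FFFFFFFFF.  {a→[0, 2, 3, 4, 5]; c→[1, 6, 7, 8]}
  6. append(c, 1)  ⇒  FFFFFFFFFF  {a→[0, 2, 3, 4, 5]; c→[1, 6, 7, 8, 9]}
  7. unlink(c)  ⇒  F.FFFF....  {a→[0, 2, 3, 4, 5]}
  8. truncate(a, 3)  ⇒  F.FF......  {a→[0, 2, 3]}
  9. append(a, 2)  ⇒  FFFFF.....  {a→[0, 2, 3, 1, 4]}
  10. append(a, 3)  ⇒  FFFFFFFF..  {a→[0, 2, 3, 1, 4, 5, 6, 7]}
  11. append(a, 1)  ⇒  FFFFFFFFF.  {a→[0, 2, 3, 1, 4, 5, 6, 7, 8]}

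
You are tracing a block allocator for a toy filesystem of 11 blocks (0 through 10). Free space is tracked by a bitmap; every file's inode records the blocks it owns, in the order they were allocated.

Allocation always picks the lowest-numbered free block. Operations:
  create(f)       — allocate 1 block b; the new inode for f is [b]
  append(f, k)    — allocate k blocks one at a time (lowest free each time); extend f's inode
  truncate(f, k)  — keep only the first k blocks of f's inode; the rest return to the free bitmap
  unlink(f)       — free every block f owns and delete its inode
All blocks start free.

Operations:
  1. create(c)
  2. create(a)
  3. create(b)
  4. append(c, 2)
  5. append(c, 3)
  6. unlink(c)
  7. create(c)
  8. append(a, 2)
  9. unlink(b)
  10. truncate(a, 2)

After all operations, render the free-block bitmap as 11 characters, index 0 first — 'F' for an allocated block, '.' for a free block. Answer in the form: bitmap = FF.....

bitmap = FF.F.......

  1. create(c)  ⇒  F..........  {c→[0]}
  2. create(a)  ⇒  FF.........  {a→[1]; c→[0]}
  3. create(b)  ⇒  FFF........  {a→[1]; b→[2]; c→[0]}
  4. append(c, 2)  ⇒  FFFFF......  {a→[1]; b→[2]; c→[0, 3, 4]}
  5. append(c, 3)  ⇒  FFFFFFFF...  {a→[1]; b→[2]; c→[0, 3, 4, 5, 6, 7]}
  6. unlink(c)  ⇒  .FF........  {a→[1]; b→[2]}
  7. create(c)  ⇒  FFF........  {a→[1]; b→[2]; c→[0]}
  8. append(a, 2)  ⇒  FFFFF......  {a→[1, 3, 4]; b→[2]; c→[0]}
  9. unlink(b)  ⇒  FF.FF......  {a→[1, 3, 4]; c→[0]}
  10. truncate(a, 2)  ⇒  FF.F.......  {a→[1, 3]; c→[0]}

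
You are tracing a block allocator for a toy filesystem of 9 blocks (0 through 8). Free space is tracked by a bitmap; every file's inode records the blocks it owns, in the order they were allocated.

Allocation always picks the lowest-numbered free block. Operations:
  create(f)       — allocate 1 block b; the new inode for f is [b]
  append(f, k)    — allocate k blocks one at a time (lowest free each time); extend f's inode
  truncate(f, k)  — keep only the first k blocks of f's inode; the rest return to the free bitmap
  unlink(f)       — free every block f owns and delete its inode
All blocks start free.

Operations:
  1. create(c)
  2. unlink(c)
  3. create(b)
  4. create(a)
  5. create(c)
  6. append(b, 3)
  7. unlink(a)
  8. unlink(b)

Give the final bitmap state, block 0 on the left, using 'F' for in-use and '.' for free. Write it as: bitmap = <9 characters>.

create(c): bitmap=F........ | c=[0]
unlink(c): bitmap=......... | 
create(b): bitmap=F........ | b=[0]
create(a): bitmap=FF....... | a=[1] b=[0]
create(c): bitmap=FFF...... | a=[1] b=[0] c=[2]
append(b, 3): bitmap=FFFFFF... | a=[1] b=[0, 3, 4, 5] c=[2]
unlink(a): bitmap=F.FFFF... | b=[0, 3, 4, 5] c=[2]
unlink(b): bitmap=..F...... | c=[2]

bitmap = ..F......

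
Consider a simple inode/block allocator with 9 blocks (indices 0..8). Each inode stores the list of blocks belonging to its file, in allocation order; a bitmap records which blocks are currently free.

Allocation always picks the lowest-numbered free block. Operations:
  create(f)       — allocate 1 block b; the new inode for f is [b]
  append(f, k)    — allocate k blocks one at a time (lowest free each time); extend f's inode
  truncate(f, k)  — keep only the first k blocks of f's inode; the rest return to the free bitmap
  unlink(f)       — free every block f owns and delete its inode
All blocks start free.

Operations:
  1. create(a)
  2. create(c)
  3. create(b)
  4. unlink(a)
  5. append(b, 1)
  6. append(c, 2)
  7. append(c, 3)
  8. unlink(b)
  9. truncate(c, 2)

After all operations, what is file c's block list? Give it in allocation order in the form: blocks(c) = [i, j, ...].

after create(a) → a:[0]  free=[F........]
after create(c) → a:[0], c:[1]  free=[FF.......]
after create(b) → a:[0], b:[2], c:[1]  free=[FFF......]
after unlink(a) → b:[2], c:[1]  free=[.FF......]
after append(b, 1) → b:[2, 0], c:[1]  free=[FFF......]
after append(c, 2) → b:[2, 0], c:[1, 3, 4]  free=[FFFFF....]
after append(c, 3) → b:[2, 0], c:[1, 3, 4, 5, 6, 7]  free=[FFFFFFFF.]
after unlink(b) → c:[1, 3, 4, 5, 6, 7]  free=[.F.FFFFF.]
after truncate(c, 2) → c:[1, 3]  free=[.F.F.....]

blocks(c) = [1, 3]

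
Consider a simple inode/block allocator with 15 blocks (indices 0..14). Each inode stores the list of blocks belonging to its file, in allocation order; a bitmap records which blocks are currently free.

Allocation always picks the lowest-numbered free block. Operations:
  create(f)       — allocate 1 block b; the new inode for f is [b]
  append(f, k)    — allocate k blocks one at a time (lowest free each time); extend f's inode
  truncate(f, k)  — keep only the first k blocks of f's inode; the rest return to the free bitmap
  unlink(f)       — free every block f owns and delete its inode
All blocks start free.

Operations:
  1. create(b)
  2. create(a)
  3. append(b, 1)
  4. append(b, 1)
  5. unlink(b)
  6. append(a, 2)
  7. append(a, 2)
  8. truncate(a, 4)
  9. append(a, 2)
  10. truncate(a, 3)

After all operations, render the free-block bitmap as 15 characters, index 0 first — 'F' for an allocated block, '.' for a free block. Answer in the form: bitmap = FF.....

bitmap = FFF............

  1. create(b)  ⇒  F..............  {b→[0]}
  2. create(a)  ⇒  FF.............  {a→[1]; b→[0]}
  3. append(b, 1)  ⇒  FFF............  {a→[1]; b→[0, 2]}
  4. append(b, 1)  ⇒  FFFF...........  {a→[1]; b→[0, 2, 3]}
  5. unlink(b)  ⇒  .F.............  {a→[1]}
  6. append(a, 2)  ⇒  FFF............  {a→[1, 0, 2]}
  7. append(a, 2)  ⇒  FFFFF..........  {a→[1, 0, 2, 3, 4]}
  8. truncate(a, 4)  ⇒  FFFF...........  {a→[1, 0, 2, 3]}
  9. append(a, 2)  ⇒  FFFFFF.........  {a→[1, 0, 2, 3, 4, 5]}
  10. truncate(a, 3)  ⇒  FFF............  {a→[1, 0, 2]}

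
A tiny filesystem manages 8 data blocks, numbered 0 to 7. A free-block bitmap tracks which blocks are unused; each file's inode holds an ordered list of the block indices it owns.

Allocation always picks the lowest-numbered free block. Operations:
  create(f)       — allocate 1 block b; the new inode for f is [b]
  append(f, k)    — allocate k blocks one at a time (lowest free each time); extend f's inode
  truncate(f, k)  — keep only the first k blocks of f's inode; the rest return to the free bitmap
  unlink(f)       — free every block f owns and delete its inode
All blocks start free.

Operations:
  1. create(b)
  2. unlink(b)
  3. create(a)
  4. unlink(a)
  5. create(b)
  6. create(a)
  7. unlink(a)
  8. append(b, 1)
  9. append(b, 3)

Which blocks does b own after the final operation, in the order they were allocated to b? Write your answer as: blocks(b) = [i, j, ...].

[1] create(b) — b=0 (map F.......)
[2] unlink(b) —  (map ........)
[3] create(a) — a=0 (map F.......)
[4] unlink(a) —  (map ........)
[5] create(b) — b=0 (map F.......)
[6] create(a) — a=1 b=0 (map FF......)
[7] unlink(a) — b=0 (map F.......)
[8] append(b, 1) — b=0,1 (map FF......)
[9] append(b, 3) — b=0,1,2,3,4 (map FFFFF...)

blocks(b) = [0, 1, 2, 3, 4]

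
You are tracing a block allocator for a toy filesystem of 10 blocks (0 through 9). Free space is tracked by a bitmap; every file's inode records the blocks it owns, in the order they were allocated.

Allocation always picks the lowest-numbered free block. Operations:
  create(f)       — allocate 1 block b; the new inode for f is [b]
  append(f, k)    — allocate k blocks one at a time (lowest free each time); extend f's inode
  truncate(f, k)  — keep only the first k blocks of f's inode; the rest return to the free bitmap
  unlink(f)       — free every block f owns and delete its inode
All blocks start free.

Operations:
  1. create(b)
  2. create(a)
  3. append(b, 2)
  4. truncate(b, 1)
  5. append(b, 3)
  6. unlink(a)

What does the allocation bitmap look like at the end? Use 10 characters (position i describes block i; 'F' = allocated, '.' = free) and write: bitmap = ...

after create(b) → b:[0]  free=[F.........]
after create(a) → a:[1], b:[0]  free=[FF........]
after append(b, 2) → a:[1], b:[0, 2, 3]  free=[FFFF......]
after truncate(b, 1) → a:[1], b:[0]  free=[FF........]
after append(b, 3) → a:[1], b:[0, 2, 3, 4]  free=[FFFFF.....]
after unlink(a) → b:[0, 2, 3, 4]  free=[F.FFF.....]

bitmap = F.FFF.....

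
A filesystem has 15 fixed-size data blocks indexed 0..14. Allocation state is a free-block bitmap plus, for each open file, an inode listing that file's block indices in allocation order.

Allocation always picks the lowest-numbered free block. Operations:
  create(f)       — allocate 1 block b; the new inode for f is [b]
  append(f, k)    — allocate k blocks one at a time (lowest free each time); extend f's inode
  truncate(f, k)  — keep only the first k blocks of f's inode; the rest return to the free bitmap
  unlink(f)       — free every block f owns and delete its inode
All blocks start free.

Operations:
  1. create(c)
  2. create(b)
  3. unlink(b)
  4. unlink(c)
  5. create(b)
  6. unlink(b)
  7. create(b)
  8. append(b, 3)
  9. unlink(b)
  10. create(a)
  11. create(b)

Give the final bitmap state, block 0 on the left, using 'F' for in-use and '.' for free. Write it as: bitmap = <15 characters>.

[1] create(c) — c=0 (map F..............)
[2] create(b) — b=1 c=0 (map FF.............)
[3] unlink(b) — c=0 (map F..............)
[4] unlink(c) —  (map ...............)
[5] create(b) — b=0 (map F..............)
[6] unlink(b) —  (map ...............)
[7] create(b) — b=0 (map F..............)
[8] append(b, 3) — b=0,1,2,3 (map FFFF...........)
[9] unlink(b) —  (map ...............)
[10] create(a) — a=0 (map F..............)
[11] create(b) — a=0 b=1 (map FF.............)

bitmap = FF.............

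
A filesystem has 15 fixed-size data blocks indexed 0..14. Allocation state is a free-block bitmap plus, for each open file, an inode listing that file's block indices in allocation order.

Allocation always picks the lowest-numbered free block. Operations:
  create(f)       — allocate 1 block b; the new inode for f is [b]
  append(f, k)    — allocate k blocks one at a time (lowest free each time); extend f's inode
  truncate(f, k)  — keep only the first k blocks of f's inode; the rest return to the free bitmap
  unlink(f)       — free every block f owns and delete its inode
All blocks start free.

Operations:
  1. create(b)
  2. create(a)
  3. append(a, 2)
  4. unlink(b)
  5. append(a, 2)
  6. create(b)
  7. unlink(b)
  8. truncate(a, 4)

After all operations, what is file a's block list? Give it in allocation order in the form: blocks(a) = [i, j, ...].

  1. create(b)  ⇒  F..............  {b→[0]}
  2. create(a)  ⇒  FF.............  {a→[1]; b→[0]}
  3. append(a, 2)  ⇒  FFFF...........  {a→[1, 2, 3]; b→[0]}
  4. unlink(b)  ⇒  .FFF...........  {a→[1, 2, 3]}
  5. append(a, 2)  ⇒  FFFFF..........  {a→[1, 2, 3, 0, 4]}
  6. create(b)  ⇒  FFFFFF.........  {a→[1, 2, 3, 0, 4]; b→[5]}
  7. unlink(b)  ⇒  FFFFF..........  {a→[1, 2, 3, 0, 4]}
  8. truncate(a, 4)  ⇒  FFFF...........  {a→[1, 2, 3, 0]}

blocks(a) = [1, 2, 3, 0]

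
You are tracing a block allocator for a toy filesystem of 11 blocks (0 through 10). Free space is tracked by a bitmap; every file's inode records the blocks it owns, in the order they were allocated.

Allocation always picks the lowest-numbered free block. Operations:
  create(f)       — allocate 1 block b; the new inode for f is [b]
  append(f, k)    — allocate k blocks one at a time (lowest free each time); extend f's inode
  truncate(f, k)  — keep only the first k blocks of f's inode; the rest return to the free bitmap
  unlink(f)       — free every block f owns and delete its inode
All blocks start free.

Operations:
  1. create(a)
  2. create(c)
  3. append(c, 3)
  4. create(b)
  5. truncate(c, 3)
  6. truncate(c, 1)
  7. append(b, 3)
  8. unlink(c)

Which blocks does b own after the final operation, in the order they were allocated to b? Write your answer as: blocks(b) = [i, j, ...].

blocks(b) = [5, 2, 3, 4]

create(a): bitmap=F.......... | a=[0]
create(c): bitmap=FF......... | a=[0] c=[1]
append(c, 3): bitmap=FFFFF...... | a=[0] c=[1, 2, 3, 4]
create(b): bitmap=FFFFFF..... | a=[0] b=[5] c=[1, 2, 3, 4]
truncate(c, 3): bitmap=FFFF.F..... | a=[0] b=[5] c=[1, 2, 3]
truncate(c, 1): bitmap=FF...F..... | a=[0] b=[5] c=[1]
append(b, 3): bitmap=FFFFFF..... | a=[0] b=[5, 2, 3, 4] c=[1]
unlink(c): bitmap=F.FFFF..... | a=[0] b=[5, 2, 3, 4]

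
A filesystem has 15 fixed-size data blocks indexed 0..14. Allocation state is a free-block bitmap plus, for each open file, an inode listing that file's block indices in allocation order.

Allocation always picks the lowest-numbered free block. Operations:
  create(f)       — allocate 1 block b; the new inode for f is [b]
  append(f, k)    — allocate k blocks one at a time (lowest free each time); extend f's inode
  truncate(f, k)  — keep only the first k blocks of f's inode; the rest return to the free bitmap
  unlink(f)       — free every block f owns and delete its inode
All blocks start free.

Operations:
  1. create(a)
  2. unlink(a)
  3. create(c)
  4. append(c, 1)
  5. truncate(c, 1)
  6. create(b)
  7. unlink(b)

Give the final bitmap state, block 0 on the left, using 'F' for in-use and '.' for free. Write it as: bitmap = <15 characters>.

bitmap = F..............

after create(a) → a:[0]  free=[F..............]
after unlink(a) →   free=[...............]
after create(c) → c:[0]  free=[F..............]
after append(c, 1) → c:[0, 1]  free=[FF.............]
after truncate(c, 1) → c:[0]  free=[F..............]
after create(b) → b:[1], c:[0]  free=[FF.............]
after unlink(b) → c:[0]  free=[F..............]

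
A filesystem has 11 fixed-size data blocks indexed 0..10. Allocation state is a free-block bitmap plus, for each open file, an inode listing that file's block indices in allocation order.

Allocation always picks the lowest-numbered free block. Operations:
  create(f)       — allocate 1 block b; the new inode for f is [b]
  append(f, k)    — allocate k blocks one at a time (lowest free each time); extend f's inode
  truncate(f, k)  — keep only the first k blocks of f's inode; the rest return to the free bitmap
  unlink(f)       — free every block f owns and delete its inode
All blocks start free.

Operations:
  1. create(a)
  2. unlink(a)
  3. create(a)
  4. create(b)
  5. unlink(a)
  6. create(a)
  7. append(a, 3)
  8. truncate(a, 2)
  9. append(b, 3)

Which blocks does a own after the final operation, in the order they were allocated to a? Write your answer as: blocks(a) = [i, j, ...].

blocks(a) = [0, 2]

create(a): bitmap=F.......... | a=[0]
unlink(a): bitmap=........... | 
create(a): bitmap=F.......... | a=[0]
create(b): bitmap=FF......... | a=[0] b=[1]
unlink(a): bitmap=.F......... | b=[1]
create(a): bitmap=FF......... | a=[0] b=[1]
append(a, 3): bitmap=FFFFF...... | a=[0, 2, 3, 4] b=[1]
truncate(a, 2): bitmap=FFF........ | a=[0, 2] b=[1]
append(b, 3): bitmap=FFFFFF..... | a=[0, 2] b=[1, 3, 4, 5]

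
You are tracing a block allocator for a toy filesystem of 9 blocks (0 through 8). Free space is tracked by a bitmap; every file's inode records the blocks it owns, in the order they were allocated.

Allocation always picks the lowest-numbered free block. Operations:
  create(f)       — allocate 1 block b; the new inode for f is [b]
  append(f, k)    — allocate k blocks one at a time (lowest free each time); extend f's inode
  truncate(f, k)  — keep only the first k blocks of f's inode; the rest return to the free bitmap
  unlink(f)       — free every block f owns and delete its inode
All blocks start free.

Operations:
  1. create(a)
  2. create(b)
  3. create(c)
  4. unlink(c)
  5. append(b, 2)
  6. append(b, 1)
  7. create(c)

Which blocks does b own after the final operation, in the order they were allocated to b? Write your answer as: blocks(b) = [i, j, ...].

blocks(b) = [1, 2, 3, 4]

create(a): bitmap=F........ | a=[0]
create(b): bitmap=FF....... | a=[0] b=[1]
create(c): bitmap=FFF...... | a=[0] b=[1] c=[2]
unlink(c): bitmap=FF....... | a=[0] b=[1]
append(b, 2): bitmap=FFFF..... | a=[0] b=[1, 2, 3]
append(b, 1): bitmap=FFFFF.... | a=[0] b=[1, 2, 3, 4]
create(c): bitmap=FFFFFF... | a=[0] b=[1, 2, 3, 4] c=[5]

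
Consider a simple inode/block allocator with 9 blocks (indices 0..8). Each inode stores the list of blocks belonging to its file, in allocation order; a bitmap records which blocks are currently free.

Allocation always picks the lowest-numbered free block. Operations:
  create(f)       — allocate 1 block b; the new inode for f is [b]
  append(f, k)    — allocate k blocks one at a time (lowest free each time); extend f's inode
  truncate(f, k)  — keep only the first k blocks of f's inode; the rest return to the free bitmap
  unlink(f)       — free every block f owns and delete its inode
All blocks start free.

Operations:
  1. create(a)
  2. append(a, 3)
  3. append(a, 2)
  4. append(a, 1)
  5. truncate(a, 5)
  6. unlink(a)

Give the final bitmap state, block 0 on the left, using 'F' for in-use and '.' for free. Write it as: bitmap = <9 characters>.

bitmap = .........

[1] create(a) — a=0 (map F........)
[2] append(a, 3) — a=0,1,2,3 (map FFFF.....)
[3] append(a, 2) — a=0,1,2,3,4,5 (map FFFFFF...)
[4] append(a, 1) — a=0,1,2,3,4,5,6 (map FFFFFFF..)
[5] truncate(a, 5) — a=0,1,2,3,4 (map FFFFF....)
[6] unlink(a) —  (map .........)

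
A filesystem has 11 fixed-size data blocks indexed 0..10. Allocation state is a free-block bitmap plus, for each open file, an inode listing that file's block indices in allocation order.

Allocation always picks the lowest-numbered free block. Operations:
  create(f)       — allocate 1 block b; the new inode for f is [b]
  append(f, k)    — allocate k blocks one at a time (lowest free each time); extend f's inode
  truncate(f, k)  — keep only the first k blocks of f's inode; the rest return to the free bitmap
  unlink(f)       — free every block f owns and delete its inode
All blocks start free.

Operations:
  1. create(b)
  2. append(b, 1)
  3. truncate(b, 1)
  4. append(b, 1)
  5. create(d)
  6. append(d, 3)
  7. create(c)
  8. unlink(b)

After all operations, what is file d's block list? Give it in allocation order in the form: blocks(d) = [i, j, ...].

after create(b) → b:[0]  free=[F..........]
after append(b, 1) → b:[0, 1]  free=[FF.........]
after truncate(b, 1) → b:[0]  free=[F..........]
after append(b, 1) → b:[0, 1]  free=[FF.........]
after create(d) → b:[0, 1], d:[2]  free=[FFF........]
after append(d, 3) → b:[0, 1], d:[2, 3, 4, 5]  free=[FFFFFF.....]
after create(c) → b:[0, 1], c:[6], d:[2, 3, 4, 5]  free=[FFFFFFF....]
after unlink(b) → c:[6], d:[2, 3, 4, 5]  free=[..FFFFF....]

blocks(d) = [2, 3, 4, 5]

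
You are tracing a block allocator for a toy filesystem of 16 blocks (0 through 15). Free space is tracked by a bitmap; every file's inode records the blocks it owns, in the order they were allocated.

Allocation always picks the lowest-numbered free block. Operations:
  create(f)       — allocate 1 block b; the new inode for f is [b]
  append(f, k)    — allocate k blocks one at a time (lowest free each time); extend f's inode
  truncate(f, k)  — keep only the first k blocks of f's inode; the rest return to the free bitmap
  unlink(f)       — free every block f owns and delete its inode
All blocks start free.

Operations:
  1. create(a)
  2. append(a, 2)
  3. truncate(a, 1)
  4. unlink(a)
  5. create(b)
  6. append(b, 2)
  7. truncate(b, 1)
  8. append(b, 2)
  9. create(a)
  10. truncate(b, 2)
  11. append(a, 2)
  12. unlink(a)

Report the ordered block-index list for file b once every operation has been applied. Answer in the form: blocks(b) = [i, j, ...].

after create(a) → a:[0]  free=[F...............]
after append(a, 2) → a:[0, 1, 2]  free=[FFF.............]
after truncate(a, 1) → a:[0]  free=[F...............]
after unlink(a) →   free=[................]
after create(b) → b:[0]  free=[F...............]
after append(b, 2) → b:[0, 1, 2]  free=[FFF.............]
after truncate(b, 1) → b:[0]  free=[F...............]
after append(b, 2) → b:[0, 1, 2]  free=[FFF.............]
after create(a) → a:[3], b:[0, 1, 2]  free=[FFFF............]
after truncate(b, 2) → a:[3], b:[0, 1]  free=[FF.F............]
after append(a, 2) → a:[3, 2, 4], b:[0, 1]  free=[FFFFF...........]
after unlink(a) → b:[0, 1]  free=[FF..............]

blocks(b) = [0, 1]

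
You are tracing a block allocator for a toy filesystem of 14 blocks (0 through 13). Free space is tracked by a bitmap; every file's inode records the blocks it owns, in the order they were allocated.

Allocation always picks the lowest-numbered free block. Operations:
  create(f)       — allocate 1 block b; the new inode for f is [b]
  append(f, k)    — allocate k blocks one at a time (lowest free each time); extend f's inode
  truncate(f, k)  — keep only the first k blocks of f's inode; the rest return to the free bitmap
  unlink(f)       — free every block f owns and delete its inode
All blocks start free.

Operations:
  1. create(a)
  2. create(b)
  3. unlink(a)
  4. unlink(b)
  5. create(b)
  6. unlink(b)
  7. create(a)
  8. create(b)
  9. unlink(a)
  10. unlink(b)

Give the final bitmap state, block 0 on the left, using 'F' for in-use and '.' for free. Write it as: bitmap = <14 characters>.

bitmap = ..............

  1. create(a)  ⇒  F.............  {a→[0]}
  2. create(b)  ⇒  FF............  {a→[0]; b→[1]}
  3. unlink(a)  ⇒  .F............  {b→[1]}
  4. unlink(b)  ⇒  ..............  {}
  5. create(b)  ⇒  F.............  {b→[0]}
  6. unlink(b)  ⇒  ..............  {}
  7. create(a)  ⇒  F.............  {a→[0]}
  8. create(b)  ⇒  FF............  {a→[0]; b→[1]}
  9. unlink(a)  ⇒  .F............  {b→[1]}
  10. unlink(b)  ⇒  ..............  {}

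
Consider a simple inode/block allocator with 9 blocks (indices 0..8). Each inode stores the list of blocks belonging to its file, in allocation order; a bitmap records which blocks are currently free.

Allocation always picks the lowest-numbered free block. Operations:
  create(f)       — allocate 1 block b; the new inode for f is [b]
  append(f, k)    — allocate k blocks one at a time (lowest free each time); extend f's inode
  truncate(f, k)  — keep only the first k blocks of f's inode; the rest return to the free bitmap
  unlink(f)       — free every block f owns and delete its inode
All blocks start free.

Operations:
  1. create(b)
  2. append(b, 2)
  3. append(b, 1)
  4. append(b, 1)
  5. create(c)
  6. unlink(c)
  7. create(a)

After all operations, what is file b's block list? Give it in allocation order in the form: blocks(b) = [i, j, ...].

after create(b) → b:[0]  free=[F........]
after append(b, 2) → b:[0, 1, 2]  free=[FFF......]
after append(b, 1) → b:[0, 1, 2, 3]  free=[FFFF.....]
after append(b, 1) → b:[0, 1, 2, 3, 4]  free=[FFFFF....]
after create(c) → b:[0, 1, 2, 3, 4], c:[5]  free=[FFFFFF...]
after unlink(c) → b:[0, 1, 2, 3, 4]  free=[FFFFF....]
after create(a) → a:[5], b:[0, 1, 2, 3, 4]  free=[FFFFFF...]

blocks(b) = [0, 1, 2, 3, 4]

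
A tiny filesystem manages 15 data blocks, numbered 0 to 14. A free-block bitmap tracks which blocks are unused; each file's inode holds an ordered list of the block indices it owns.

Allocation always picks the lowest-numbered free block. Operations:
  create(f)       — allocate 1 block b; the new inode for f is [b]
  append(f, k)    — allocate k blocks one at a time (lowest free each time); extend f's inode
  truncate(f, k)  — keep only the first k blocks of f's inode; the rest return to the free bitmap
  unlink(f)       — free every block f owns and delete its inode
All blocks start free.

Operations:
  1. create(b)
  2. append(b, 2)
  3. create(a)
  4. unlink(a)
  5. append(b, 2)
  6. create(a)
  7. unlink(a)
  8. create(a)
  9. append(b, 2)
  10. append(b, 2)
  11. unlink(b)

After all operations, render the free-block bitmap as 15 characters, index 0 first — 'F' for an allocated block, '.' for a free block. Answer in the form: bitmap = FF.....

bitmap = .....F.........

create(b): bitmap=F.............. | b=[0]
append(b, 2): bitmap=FFF............ | b=[0, 1, 2]
create(a): bitmap=FFFF........... | a=[3] b=[0, 1, 2]
unlink(a): bitmap=FFF............ | b=[0, 1, 2]
append(b, 2): bitmap=FFFFF.......... | b=[0, 1, 2, 3, 4]
create(a): bitmap=FFFFFF......... | a=[5] b=[0, 1, 2, 3, 4]
unlink(a): bitmap=FFFFF.......... | b=[0, 1, 2, 3, 4]
create(a): bitmap=FFFFFF......... | a=[5] b=[0, 1, 2, 3, 4]
append(b, 2): bitmap=FFFFFFFF....... | a=[5] b=[0, 1, 2, 3, 4, 6, 7]
append(b, 2): bitmap=FFFFFFFFFF..... | a=[5] b=[0, 1, 2, 3, 4, 6, 7, 8, 9]
unlink(b): bitmap=.....F......... | a=[5]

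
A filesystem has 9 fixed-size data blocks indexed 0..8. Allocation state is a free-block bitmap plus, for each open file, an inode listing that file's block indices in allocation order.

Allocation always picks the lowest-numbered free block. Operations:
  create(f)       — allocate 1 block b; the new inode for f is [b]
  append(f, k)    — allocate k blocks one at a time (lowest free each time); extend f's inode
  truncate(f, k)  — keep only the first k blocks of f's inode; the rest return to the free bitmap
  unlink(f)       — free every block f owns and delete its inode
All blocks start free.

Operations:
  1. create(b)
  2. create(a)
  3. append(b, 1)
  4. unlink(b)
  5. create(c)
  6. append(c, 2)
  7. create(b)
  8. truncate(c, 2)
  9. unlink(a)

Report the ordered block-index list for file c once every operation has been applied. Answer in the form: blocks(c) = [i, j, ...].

blocks(c) = [0, 2]

[1] create(b) — b=0 (map F........)
[2] create(a) — a=1 b=0 (map FF.......)
[3] append(b, 1) — a=1 b=0,2 (map FFF......)
[4] unlink(b) — a=1 (map .F.......)
[5] create(c) — a=1 c=0 (map FF.......)
[6] append(c, 2) — a=1 c=0,2,3 (map FFFF.....)
[7] create(b) — a=1 b=4 c=0,2,3 (map FFFFF....)
[8] truncate(c, 2) — a=1 b=4 c=0,2 (map FFF.F....)
[9] unlink(a) — b=4 c=0,2 (map F.F.F....)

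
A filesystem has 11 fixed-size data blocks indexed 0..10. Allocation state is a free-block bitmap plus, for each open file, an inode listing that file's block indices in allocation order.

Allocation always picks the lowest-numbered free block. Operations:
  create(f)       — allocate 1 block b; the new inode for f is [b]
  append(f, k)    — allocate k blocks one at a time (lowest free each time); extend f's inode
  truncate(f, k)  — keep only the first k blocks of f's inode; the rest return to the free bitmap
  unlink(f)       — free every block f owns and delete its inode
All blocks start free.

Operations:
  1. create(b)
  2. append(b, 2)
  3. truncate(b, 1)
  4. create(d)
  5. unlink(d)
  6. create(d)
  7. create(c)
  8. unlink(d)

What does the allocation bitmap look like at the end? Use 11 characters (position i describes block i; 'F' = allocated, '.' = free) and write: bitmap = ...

after create(b) → b:[0]  free=[F..........]
after append(b, 2) → b:[0, 1, 2]  free=[FFF........]
after truncate(b, 1) → b:[0]  free=[F..........]
after create(d) → b:[0], d:[1]  free=[FF.........]
after unlink(d) → b:[0]  free=[F..........]
after create(d) → b:[0], d:[1]  free=[FF.........]
after create(c) → b:[0], c:[2], d:[1]  free=[FFF........]
after unlink(d) → b:[0], c:[2]  free=[F.F........]

bitmap = F.F........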